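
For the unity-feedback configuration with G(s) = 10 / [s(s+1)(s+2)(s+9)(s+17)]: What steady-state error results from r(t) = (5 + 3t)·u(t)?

91.8

The open loop has one pole at the origin → type 1 system. Treating each term separately:
  • 5: tracked with zero error.
  • 3t: e_ss = 3/K_v with K_v=5/153 → 91.8.
Total e_ss = 91.8.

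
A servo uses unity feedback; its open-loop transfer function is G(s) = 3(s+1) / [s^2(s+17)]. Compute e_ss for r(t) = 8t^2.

System type = 2 (two poles at s=0).
K_a = lim_{s→0} s^2·G(s) = 3·1 / (17) = 3/17.
r(t) = 8t^2 gives R(s) = 16/s^3.
e_ss = 16/K_a = 16/(3/17) = 272/3.

272/3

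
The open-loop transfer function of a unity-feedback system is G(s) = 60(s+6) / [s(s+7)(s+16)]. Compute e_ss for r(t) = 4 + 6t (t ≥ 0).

System type = 1 (one pole at s=0). Treating each term separately:
  • 4: tracked with zero error.
  • 6t: e_ss = 6/K_v with K_v=45/14 → 28/15.
Total e_ss = 28/15.

28/15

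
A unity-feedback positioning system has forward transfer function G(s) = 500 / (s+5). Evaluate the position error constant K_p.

The open loop has no poles at the origin → type 0 system.
K_p = lim_{s→0} G(s) = 500 / (5) = 100.

100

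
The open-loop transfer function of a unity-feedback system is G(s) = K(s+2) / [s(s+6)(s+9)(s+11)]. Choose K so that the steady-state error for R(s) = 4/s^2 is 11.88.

The open loop has one pole at the origin → type 1 system.
K_v = lim_{s→0} s·G(s) = K·2 / (6·9·11) = (1/297)·K.
e_ss = 4/K_v = 11.88 ⇒ K_v = 100/297 ⇒ K = (100/297)/(1/297) = 100.

100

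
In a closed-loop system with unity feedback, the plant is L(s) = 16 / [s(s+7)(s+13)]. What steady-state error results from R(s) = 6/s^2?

34.125

One free integrator in L(s): this is a type 1 system.
K_v = lim_{s→0} s·L(s) = 16 / (7·13) = 16/91.
e_ss = 6/K_v = 6/(16/91) = 34.125.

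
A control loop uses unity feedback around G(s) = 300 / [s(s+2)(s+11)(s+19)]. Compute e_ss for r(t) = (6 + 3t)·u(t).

4.18

System type = 1 (one pole at s=0). Taking each input component in turn:
  • 6: tracked with zero error.
  • 3t: e_ss = 3/K_v with K_v=150/209 → 4.18.
Total e_ss = 4.18.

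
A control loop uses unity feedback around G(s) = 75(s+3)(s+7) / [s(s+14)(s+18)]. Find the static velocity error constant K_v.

6.25

System type = 1 (one pole at s=0).
K_v = lim_{s→0} s·G(s) = 75·3·7 / (14·18) = 6.25.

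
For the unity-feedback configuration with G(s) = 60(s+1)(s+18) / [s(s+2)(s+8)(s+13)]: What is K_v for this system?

G(s) has one factor of s in the denominator, so the system is type 1.
K_v = lim_{s→0} s·G(s) = 60·1·18 / (2·8·13) = 135/26.

135/26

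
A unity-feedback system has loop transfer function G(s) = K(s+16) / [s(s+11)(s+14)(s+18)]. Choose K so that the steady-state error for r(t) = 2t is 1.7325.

One free integrator in G(s): this is a type 1 system.
K_v = lim_{s→0} s·G(s) = K·16 / (11·14·18) = (4/693)·K.
e_ss = 2/K_v = 1.7325 ⇒ K_v = 800/693 ⇒ K = (800/693)/(4/693) = 200.

200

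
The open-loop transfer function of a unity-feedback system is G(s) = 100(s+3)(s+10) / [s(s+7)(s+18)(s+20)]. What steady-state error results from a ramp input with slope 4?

3.36

G(s) has one factor of s in the denominator, so the system is type 1.
K_v = lim_{s→0} s·G(s) = 100·3·10 / (7·18·20) = 25/21.
e_ss = 4/K_v = 4/(25/21) = 3.36.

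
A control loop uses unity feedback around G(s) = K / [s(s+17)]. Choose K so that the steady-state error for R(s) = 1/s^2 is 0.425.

40

One free integrator in G(s): this is a type 1 system.
K_v = lim_{s→0} s·G(s) = K / (17) = (1/17)·K.
e_ss = 1/K_v = 0.425 ⇒ K_v = 40/17 ⇒ K = (40/17)/(1/17) = 40.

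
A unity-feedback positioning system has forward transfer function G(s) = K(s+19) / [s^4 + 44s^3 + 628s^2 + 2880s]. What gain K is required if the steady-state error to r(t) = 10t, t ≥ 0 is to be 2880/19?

Factoring s from the denominator leaves a polynomial with constant term 2880, so the system is type 1.
K_v = lim_{s→0} s·G(s) = K·19 / 2880 = (19/2880)·K.
e_ss = 10/K_v = 2880/19 ⇒ K_v = 19/288 ⇒ K = (19/288)/(19/2880) = 10.

10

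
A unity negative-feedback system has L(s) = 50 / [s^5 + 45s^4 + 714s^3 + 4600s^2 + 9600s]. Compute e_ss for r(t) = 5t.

960

Lowest-order denominator term is 9600s, so the open loop has 1 pole at the origin → type 1 system.
K_v = lim_{s→0} s·L(s) = 50 / 9600 = 1/192.
e_ss = 5/K_v = 5/(1/192) = 960.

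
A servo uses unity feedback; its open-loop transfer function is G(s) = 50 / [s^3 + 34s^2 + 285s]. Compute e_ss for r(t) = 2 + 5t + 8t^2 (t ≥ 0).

infinity

The denominator has no term below 285s — 1 pole at s=0, type 1. Taking each input component in turn:
  • 2: tracked with zero error.
  • 5t: e_ss = 5/K_v with K_v=10/57 → 28.5.
  • 8t^2: a type-1 system cannot track it, e_ss → ∞.
The unbounded component dominates.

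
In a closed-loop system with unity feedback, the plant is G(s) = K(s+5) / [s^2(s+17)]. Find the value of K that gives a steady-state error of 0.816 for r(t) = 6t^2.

System type = 2 (two poles at s=0).
K_a = lim_{s→0} s^2·G(s) = K·5 / (17) = (5/17)·K.
e_ss = 12/K_a = 0.816 ⇒ K_a = 250/17 ⇒ K = (250/17)/(5/17) = 50.

50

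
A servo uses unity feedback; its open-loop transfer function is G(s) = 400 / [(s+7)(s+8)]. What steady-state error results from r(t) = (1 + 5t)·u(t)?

System type = 0 (no poles at s=0). Taking each input component in turn:
  • 1: e_ss = 1/(1+K_p) with K_p=50/7 → 7/57.
  • 5t: a type-0 system cannot track it, e_ss → ∞.
The unbounded component dominates.

infinity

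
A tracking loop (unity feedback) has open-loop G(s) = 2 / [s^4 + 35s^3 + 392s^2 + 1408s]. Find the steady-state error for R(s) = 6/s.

0

Factoring s from the denominator leaves a polynomial with constant term 1408, so the system is type 1.
A type-1 system has K_p = ∞, so it tracks a step input with zero steady-state error.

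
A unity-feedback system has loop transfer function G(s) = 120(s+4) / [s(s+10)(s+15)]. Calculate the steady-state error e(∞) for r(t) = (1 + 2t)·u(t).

G(s) has one factor of s in the denominator, so the system is type 1. Taking each input component in turn:
  • 1: tracked with zero error.
  • 2t: e_ss = 2/K_v with K_v=3.2 → 0.625.
Total e_ss = 0.625.

0.625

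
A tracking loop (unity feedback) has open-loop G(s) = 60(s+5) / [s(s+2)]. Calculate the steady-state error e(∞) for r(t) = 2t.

1/75

System type = 1 (one pole at s=0).
K_v = lim_{s→0} s·G(s) = 60·5 / (2) = 150.
e_ss = 2/K_v = 2/150 = 1/75.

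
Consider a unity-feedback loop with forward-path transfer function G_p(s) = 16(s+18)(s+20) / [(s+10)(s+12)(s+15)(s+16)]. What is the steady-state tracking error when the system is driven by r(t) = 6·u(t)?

No free integrators in G_p(s): this is a type 0 system.
K_p = lim_{s→0} G_p(s) = 16·18·20 / (10·12·15·16) = 0.2.
e_ss = 6/(1 + K_p) = 6/1.2 = 5.

5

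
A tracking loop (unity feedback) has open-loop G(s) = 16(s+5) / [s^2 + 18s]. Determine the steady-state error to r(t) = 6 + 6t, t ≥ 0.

The denominator has no term below 18s — 1 pole at s=0, type 1. By superposition:
  • 6: tracked with zero error.
  • 6t: e_ss = 6/K_v with K_v=40/9 → 1.35.
Total e_ss = 1.35.

1.35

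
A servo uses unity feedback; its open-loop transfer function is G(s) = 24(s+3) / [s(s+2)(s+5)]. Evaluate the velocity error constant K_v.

G(s) has one factor of s in the denominator, so the system is type 1.
K_v = lim_{s→0} s·G(s) = 24·3 / (2·5) = 7.2.

7.2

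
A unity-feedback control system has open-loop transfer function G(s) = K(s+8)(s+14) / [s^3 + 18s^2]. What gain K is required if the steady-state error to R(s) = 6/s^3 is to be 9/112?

12

Factoring s^2 from the denominator leaves a polynomial with constant term 18, so the system is type 2.
K_a = lim_{s→0} s^2·G(s) = K·8·14 / 18 = (56/9)·K.
e_ss = 6/K_a = 9/112 ⇒ K_a = 224/3 ⇒ K = (224/3)/(56/9) = 12.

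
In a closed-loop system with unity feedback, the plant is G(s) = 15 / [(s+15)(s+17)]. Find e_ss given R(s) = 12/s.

The open loop has no poles at the origin → type 0 system.
K_p = lim_{s→0} G(s) = 15 / (15·17) = 1/17.
e_ss = 12/(1 + K_p) = 12/(18/17) = 34/3.

34/3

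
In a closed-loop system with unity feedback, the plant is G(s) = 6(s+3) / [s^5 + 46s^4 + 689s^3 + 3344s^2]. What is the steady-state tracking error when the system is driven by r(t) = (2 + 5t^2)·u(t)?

Lowest-order denominator term is 3344s^2, so the open loop has 2 poles at the origin → type 2 system. Treating each term separately:
  • 2: tracked with zero error.
  • 5t^2: e_ss = 10/K_a with K_a=9/1672 → 16720/9.
Total e_ss = 16720/9.

16720/9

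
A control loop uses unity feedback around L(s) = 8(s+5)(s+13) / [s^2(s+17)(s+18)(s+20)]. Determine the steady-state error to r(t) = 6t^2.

1836/13

L(s) has two factors of s in the denominator, so the system is type 2.
K_a = lim_{s→0} s^2·L(s) = 8·5·13 / (17·18·20) = 13/153.
r(t) = 6t^2 gives R(s) = 12/s^3.
e_ss = 12/K_a = 12/(13/153) = 1836/13.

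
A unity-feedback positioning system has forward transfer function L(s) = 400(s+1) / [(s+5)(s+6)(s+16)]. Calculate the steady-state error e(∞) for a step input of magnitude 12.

72/11

System type = 0 (no poles at s=0).
K_p = lim_{s→0} L(s) = 400·1 / (5·6·16) = 5/6.
e_ss = 12/(1 + K_p) = 12/(11/6) = 72/11.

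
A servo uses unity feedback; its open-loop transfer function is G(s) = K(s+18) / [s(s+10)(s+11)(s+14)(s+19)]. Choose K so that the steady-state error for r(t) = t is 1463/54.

60

System type = 1 (one pole at s=0).
K_v = lim_{s→0} s·G(s) = K·18 / (10·11·14·19) = (9/14630)·K.
e_ss = 1/K_v = 1463/54 ⇒ K_v = 54/1463 ⇒ K = (54/1463)/(9/14630) = 60.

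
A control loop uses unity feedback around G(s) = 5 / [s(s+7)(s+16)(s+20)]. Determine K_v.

One free integrator in G(s): this is a type 1 system.
K_v = lim_{s→0} s·G(s) = 5 / (7·16·20) = 1/448.

1/448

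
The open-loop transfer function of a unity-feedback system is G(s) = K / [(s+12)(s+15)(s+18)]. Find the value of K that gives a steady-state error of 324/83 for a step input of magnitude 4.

No free integrators in G(s): this is a type 0 system.
K_p = lim_{s→0} G(s) = K / (12·15·18) = (1/3240)·K.
e_ss = 4/(1 + K_p) = 324/83 ⇒ 1 + (1/3240)·K = 83/81 ⇒ K = 80.

80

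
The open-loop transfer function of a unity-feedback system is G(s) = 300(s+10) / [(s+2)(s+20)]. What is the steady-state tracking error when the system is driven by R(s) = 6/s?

3/38

The open loop has no poles at the origin → type 0 system.
K_p = lim_{s→0} G(s) = 300·10 / (2·20) = 75.
e_ss = 6/(1 + K_p) = 6/76 = 3/38.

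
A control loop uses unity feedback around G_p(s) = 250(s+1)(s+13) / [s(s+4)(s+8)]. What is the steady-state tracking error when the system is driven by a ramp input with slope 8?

128/1625

G_p(s) has one factor of s in the denominator, so the system is type 1.
K_v = lim_{s→0} s·G_p(s) = 250·1·13 / (4·8) = 101.5625.
e_ss = 8/K_v = 8/101.5625 = 128/1625.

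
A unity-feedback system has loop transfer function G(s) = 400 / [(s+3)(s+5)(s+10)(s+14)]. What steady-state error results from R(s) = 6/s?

The open loop has no poles at the origin → type 0 system.
K_p = lim_{s→0} G(s) = 400 / (3·5·10·14) = 4/21.
e_ss = 6/(1 + K_p) = 6/(25/21) = 5.04.

5.04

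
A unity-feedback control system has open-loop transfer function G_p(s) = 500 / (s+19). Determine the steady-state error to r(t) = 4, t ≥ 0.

76/519

System type = 0 (no poles at s=0).
K_p = lim_{s→0} G_p(s) = 500 / (19) = 500/19.
e_ss = 4/(1 + K_p) = 4/(519/19) = 76/519.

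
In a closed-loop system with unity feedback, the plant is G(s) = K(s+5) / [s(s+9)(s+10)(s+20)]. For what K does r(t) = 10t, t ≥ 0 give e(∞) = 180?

20

The open loop has one pole at the origin → type 1 system.
K_v = lim_{s→0} s·G(s) = K·5 / (9·10·20) = (1/360)·K.
e_ss = 10/K_v = 180 ⇒ K_v = 1/18 ⇒ K = (1/18)/(1/360) = 20.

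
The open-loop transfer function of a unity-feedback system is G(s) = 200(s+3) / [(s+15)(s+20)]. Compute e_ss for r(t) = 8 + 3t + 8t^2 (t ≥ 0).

infinity

G(s) has no factors of s in the denominator, so the system is type 0. By superposition:
  • 8: e_ss = 8/(1+K_p) with K_p=2 → 8/3.
  • 3t: a type-0 system cannot track it, e_ss → ∞.
  • 8t^2: a type-0 system cannot track it, e_ss → ∞.
The unbounded component dominates.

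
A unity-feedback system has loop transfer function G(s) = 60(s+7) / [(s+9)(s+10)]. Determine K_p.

No free integrators in G(s): this is a type 0 system.
K_p = lim_{s→0} G(s) = 60·7 / (9·10) = 14/3.

14/3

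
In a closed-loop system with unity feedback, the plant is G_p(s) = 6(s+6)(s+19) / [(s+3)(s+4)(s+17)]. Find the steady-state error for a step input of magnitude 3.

G_p(s) has no factors of s in the denominator, so the system is type 0.
K_p = lim_{s→0} G_p(s) = 6·6·19 / (3·4·17) = 57/17.
e_ss = 3/(1 + K_p) = 3/(74/17) = 51/74.

51/74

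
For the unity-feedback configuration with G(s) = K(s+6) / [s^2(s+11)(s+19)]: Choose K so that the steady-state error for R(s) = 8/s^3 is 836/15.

5

The open loop has two poles at the origin → type 2 system.
K_a = lim_{s→0} s^2·G(s) = K·6 / (11·19) = (6/209)·K.
e_ss = 8/K_a = 836/15 ⇒ K_a = 30/209 ⇒ K = (30/209)/(6/209) = 5.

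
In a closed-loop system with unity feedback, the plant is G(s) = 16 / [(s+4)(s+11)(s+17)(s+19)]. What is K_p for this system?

4/3553

No free integrators in G(s): this is a type 0 system.
K_p = lim_{s→0} G(s) = 16 / (4·11·17·19) = 4/3553.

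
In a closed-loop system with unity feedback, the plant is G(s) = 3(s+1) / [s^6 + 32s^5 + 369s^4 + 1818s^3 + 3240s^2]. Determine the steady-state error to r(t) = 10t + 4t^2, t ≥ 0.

8640

Lowest-order denominator term is 3240s^2, so the open loop has 2 poles at the origin → type 2 system. Taking each input component in turn:
  • 10t: tracked with zero error.
  • 4t^2: e_ss = 8/K_a with K_a=1/1080 → 8640.
Total e_ss = 8640.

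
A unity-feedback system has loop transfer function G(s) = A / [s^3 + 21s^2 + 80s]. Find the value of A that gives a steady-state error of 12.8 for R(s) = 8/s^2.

Factoring s from the denominator leaves a polynomial with constant term 80, so the system is type 1.
K_v = lim_{s→0} s·G(s) = A / 80 = 0.0125·A.
e_ss = 8/K_v = 12.8 ⇒ K_v = 0.625 ⇒ A = 0.625/0.0125 = 50.

50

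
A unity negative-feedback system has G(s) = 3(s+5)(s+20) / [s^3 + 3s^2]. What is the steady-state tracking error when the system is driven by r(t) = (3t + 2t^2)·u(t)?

0.04

Factoring s^2 from the denominator leaves a polynomial with constant term 3, so the system is type 2. Treating each term separately:
  • 3t: tracked with zero error.
  • 2t^2: e_ss = 4/K_a with K_a=100 → 0.04.
Total e_ss = 0.04.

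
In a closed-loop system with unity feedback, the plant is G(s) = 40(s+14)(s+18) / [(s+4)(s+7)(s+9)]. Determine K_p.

40

No free integrators in G(s): this is a type 0 system.
K_p = lim_{s→0} G(s) = 40·14·18 / (4·7·9) = 40.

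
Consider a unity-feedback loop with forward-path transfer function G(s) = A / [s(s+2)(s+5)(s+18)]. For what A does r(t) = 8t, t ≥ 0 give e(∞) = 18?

80

G(s) has one factor of s in the denominator, so the system is type 1.
K_v = lim_{s→0} s·G(s) = A / (2·5·18) = (1/180)·A.
e_ss = 8/K_v = 18 ⇒ K_v = 4/9 ⇒ A = (4/9)/(1/180) = 80.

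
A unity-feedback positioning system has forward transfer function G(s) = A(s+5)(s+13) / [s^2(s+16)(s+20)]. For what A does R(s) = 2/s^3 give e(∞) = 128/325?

Two free integrators in G(s): this is a type 2 system.
K_a = lim_{s→0} s^2·G(s) = A·5·13 / (16·20) = (13/64)·A.
e_ss = 2/K_a = 128/325 ⇒ K_a = 325/64 ⇒ A = (325/64)/(13/64) = 25.

25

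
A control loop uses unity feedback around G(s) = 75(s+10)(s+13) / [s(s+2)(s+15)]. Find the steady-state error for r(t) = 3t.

3/325

G(s) has one factor of s in the denominator, so the system is type 1.
K_v = lim_{s→0} s·G(s) = 75·10·13 / (2·15) = 325.
e_ss = 3/K_v = 3/325.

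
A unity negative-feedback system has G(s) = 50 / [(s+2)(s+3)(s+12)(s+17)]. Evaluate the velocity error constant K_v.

System type = 0 (no poles at s=0).
K_v = lim_{s→0} s·G(s) = 0 (the extra factor of s kills the finite limit).

0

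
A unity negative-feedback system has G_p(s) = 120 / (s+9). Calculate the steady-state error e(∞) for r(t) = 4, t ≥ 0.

G_p(s) has no factors of s in the denominator, so the system is type 0.
K_p = lim_{s→0} G_p(s) = 120 / (9) = 40/3.
e_ss = 4/(1 + K_p) = 4/(43/3) = 12/43.

12/43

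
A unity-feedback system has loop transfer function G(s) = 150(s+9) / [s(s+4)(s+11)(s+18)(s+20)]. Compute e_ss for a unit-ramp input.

176/15

G(s) has one factor of s in the denominator, so the system is type 1.
K_v = lim_{s→0} s·G(s) = 150·9 / (4·11·18·20) = 15/176.
e_ss = 1/K_v = 1/(15/176) = 176/15.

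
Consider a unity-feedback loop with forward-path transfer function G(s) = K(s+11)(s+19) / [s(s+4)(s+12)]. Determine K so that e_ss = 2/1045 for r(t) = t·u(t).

120

One free integrator in G(s): this is a type 1 system.
K_v = lim_{s→0} s·G(s) = K·11·19 / (4·12) = (209/48)·K.
e_ss = 1/K_v = 2/1045 ⇒ K_v = 522.5 ⇒ K = 522.5/(209/48) = 120.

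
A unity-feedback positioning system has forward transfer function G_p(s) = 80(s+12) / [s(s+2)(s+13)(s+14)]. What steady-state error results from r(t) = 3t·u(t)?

The open loop has one pole at the origin → type 1 system.
K_v = lim_{s→0} s·G_p(s) = 80·12 / (2·13·14) = 240/91.
e_ss = 3/K_v = 3/(240/91) = 1.1375.

1.1375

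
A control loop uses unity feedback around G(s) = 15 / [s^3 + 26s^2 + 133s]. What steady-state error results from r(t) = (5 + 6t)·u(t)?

53.2

Factoring s from the denominator leaves a polynomial with constant term 133, so the system is type 1. Treating each term separately:
  • 5: tracked with zero error.
  • 6t: e_ss = 6/K_v with K_v=15/133 → 53.2.
Total e_ss = 53.2.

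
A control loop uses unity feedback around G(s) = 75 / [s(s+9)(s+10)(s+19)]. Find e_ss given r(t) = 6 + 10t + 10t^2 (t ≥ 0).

infinity

System type = 1 (one pole at s=0). Treating each term separately:
  • 6: tracked with zero error.
  • 10t: e_ss = 10/K_v with K_v=5/114 → 228.
  • 10t^2: a type-1 system cannot track it, e_ss → ∞.
The unbounded component dominates.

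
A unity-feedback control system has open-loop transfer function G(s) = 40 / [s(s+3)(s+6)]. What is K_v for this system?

G(s) has one factor of s in the denominator, so the system is type 1.
K_v = lim_{s→0} s·G(s) = 40 / (3·6) = 20/9.

20/9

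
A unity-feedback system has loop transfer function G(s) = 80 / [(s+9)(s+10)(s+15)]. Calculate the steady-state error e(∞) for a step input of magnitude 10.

System type = 0 (no poles at s=0).
K_p = lim_{s→0} G(s) = 80 / (9·10·15) = 8/135.
e_ss = 10/(1 + K_p) = 10/(143/135) = 1350/143.

1350/143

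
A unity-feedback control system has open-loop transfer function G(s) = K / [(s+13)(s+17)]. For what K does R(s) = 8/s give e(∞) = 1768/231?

System type = 0 (no poles at s=0).
K_p = lim_{s→0} G(s) = K / (13·17) = (1/221)·K.
e_ss = 8/(1 + K_p) = 1768/231 ⇒ 1 + (1/221)·K = 231/221 ⇒ K = 10.

10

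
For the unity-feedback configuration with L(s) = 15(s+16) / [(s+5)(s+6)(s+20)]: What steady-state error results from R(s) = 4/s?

20/7

L(s) has no factors of s in the denominator, so the system is type 0.
K_p = lim_{s→0} L(s) = 15·16 / (5·6·20) = 0.4.
e_ss = 4/(1 + K_p) = 4/1.4 = 20/7.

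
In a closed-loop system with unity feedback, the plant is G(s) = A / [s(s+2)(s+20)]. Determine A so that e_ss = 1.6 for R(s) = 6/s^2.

150

The open loop has one pole at the origin → type 1 system.
K_v = lim_{s→0} s·G(s) = A / (2·20) = 0.025·A.
e_ss = 6/K_v = 1.6 ⇒ K_v = 3.75 ⇒ A = 3.75/0.025 = 150.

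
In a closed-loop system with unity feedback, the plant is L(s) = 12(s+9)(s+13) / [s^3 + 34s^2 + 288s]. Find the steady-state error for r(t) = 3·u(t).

Lowest-order denominator term is 288s, so the open loop has 1 pole at the origin → type 1 system.
A type-1 system has K_p = ∞, so it tracks a step input with zero steady-state error.

0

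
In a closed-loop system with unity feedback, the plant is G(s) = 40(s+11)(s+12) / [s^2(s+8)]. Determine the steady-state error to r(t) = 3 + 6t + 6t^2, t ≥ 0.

The open loop has two poles at the origin → type 2 system. Treating each term separately:
  • 3: tracked with zero error.
  • 6t: tracked with zero error.
  • 6t^2: e_ss = 12/K_a with K_a=660 → 1/55.
Total e_ss = 1/55.

1/55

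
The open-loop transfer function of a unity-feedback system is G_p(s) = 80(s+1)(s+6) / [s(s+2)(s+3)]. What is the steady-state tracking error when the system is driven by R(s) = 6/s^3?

infinity

One free integrator in G_p(s): this is a type 1 system.
K_a = lim_{s→0} s^2·G_p(s) = 0; the steady-state error to this parabolic input grows without bound.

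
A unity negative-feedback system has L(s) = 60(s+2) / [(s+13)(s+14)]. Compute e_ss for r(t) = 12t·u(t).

The open loop has no poles at the origin → type 0 system.
For a type-0 system K_v = 0, so e_ss to a ramp input is unbounded.

infinity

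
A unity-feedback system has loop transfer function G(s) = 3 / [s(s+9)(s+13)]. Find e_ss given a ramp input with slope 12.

468

G(s) has one factor of s in the denominator, so the system is type 1.
K_v = lim_{s→0} s·G(s) = 3 / (9·13) = 1/39.
e_ss = 12/K_v = 12/(1/39) = 468.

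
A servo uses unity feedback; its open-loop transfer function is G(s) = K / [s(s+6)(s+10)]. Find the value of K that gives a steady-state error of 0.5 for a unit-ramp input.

G(s) has one factor of s in the denominator, so the system is type 1.
K_v = lim_{s→0} s·G(s) = K / (6·10) = (1/60)·K.
e_ss = 1/K_v = 0.5 ⇒ K_v = 2 ⇒ K = 2/(1/60) = 120.

120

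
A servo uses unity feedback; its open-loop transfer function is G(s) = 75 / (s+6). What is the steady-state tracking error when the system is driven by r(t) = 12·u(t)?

No free integrators in G(s): this is a type 0 system.
K_p = lim_{s→0} G(s) = 75 / (6) = 12.5.
e_ss = 12/(1 + K_p) = 12/13.5 = 8/9.

8/9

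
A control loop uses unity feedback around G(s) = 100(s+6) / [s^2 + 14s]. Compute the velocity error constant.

300/7

Lowest-order denominator term is 14s, so the open loop has 1 pole at the origin → type 1 system.
K_v = lim_{s→0} s·G(s) = 100·6 / 14 = 300/7.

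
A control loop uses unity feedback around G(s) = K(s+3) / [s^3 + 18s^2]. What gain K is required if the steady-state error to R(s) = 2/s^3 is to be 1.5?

Lowest-order denominator term is 18s^2, so the open loop has 2 poles at the origin → type 2 system.
K_a = lim_{s→0} s^2·G(s) = K·3 / 18 = (1/6)·K.
e_ss = 2/K_a = 1.5 ⇒ K_a = 4/3 ⇒ K = (4/3)/(1/6) = 8.

8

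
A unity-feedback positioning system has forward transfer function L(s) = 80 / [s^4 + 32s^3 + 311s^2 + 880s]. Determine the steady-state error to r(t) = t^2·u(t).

infinity

Factoring s from the denominator leaves a polynomial with constant term 880, so the system is type 1.
K_a = lim_{s→0} s^2·L(s) = 0; the steady-state error to this parabolic input grows without bound.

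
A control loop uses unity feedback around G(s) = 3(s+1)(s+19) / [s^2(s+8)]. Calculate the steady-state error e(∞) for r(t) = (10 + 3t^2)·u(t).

16/19

The open loop has two poles at the origin → type 2 system. Taking each input component in turn:
  • 10: tracked with zero error.
  • 3t^2: e_ss = 6/K_a with K_a=7.125 → 16/19.
Total e_ss = 16/19.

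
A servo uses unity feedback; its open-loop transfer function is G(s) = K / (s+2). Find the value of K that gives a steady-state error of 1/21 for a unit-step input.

The open loop has no poles at the origin → type 0 system.
K_p = lim_{s→0} G(s) = K / (2) = 0.5·K.
e_ss = 1/(1 + K_p) = 1/21 ⇒ 1 + 0.5·K = 21 ⇒ K = 40.

40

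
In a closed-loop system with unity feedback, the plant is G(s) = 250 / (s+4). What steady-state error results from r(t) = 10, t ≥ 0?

No free integrators in G(s): this is a type 0 system.
K_p = lim_{s→0} G(s) = 250 / (4) = 62.5.
e_ss = 10/(1 + K_p) = 10/63.5 = 20/127.

20/127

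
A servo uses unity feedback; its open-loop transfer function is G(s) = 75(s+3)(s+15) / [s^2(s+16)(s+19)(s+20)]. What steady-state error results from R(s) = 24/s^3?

G(s) has two factors of s in the denominator, so the system is type 2.
K_a = lim_{s→0} s^2·G(s) = 75·3·15 / (16·19·20) = 675/1216.
r(t) = 12t^2 gives R(s) = 24/s^3.
e_ss = 24/K_a = 24/(675/1216) = 9728/225.

9728/225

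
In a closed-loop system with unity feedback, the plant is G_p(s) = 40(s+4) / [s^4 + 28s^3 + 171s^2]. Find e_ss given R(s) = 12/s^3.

12.825

Lowest-order denominator term is 171s^2, so the open loop has 2 poles at the origin → type 2 system.
K_a = lim_{s→0} s^2·G_p(s) = 40·4 / 171 = 160/171.
r(t) = 6t^2 gives R(s) = 12/s^3.
e_ss = 12/K_a = 12/(160/171) = 12.825.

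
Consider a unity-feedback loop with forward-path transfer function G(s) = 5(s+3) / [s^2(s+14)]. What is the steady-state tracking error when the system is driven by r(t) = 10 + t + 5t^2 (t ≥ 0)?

28/3

G(s) has two factors of s in the denominator, so the system is type 2. Treating each term separately:
  • 10: tracked with zero error.
  • t: tracked with zero error.
  • 5t^2: e_ss = 10/K_a with K_a=15/14 → 28/3.
Total e_ss = 28/3.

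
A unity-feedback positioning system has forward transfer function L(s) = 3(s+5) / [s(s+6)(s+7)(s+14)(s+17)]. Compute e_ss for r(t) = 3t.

L(s) has one factor of s in the denominator, so the system is type 1.
K_v = lim_{s→0} s·L(s) = 3·5 / (6·7·14·17) = 5/3332.
e_ss = 3/K_v = 3/(5/3332) = 1999.2.

1999.2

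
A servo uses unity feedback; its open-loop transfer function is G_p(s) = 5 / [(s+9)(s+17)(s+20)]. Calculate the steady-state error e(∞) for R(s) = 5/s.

The open loop has no poles at the origin → type 0 system.
K_p = lim_{s→0} G_p(s) = 5 / (9·17·20) = 1/612.
e_ss = 5/(1 + K_p) = 5/(613/612) = 3060/613.

3060/613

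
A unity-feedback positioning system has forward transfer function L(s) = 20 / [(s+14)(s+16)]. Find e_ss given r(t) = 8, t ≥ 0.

448/61

No free integrators in L(s): this is a type 0 system.
K_p = lim_{s→0} L(s) = 20 / (14·16) = 5/56.
e_ss = 8/(1 + K_p) = 8/(61/56) = 448/61.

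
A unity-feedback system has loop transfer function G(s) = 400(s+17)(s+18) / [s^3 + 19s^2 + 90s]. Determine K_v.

1360

Factoring s from the denominator leaves a polynomial with constant term 90, so the system is type 1.
K_v = lim_{s→0} s·G(s) = 400·17·18 / 90 = 1360.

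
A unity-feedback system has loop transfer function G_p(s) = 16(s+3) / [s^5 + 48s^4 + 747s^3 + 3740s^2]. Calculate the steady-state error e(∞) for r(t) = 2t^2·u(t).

935/3

Factoring s^2 from the denominator leaves a polynomial with constant term 3740, so the system is type 2.
K_a = lim_{s→0} s^2·G_p(s) = 16·3 / 3740 = 12/935.
r(t) = 2t^2 gives R(s) = 4/s^3.
e_ss = 4/K_a = 4/(12/935) = 935/3.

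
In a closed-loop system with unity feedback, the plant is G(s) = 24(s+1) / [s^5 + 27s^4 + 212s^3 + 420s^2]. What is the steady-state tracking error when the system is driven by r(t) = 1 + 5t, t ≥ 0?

The denominator has no term below 420s^2 — 2 poles at s=0, type 2. Taking each input component in turn:
  • 1: tracked with zero error.
  • 5t: tracked with zero error.
Total e_ss = 0.

0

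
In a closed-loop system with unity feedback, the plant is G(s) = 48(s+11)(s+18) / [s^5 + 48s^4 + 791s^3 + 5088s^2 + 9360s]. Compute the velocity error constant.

Lowest-order denominator term is 9360s, so the open loop has 1 pole at the origin → type 1 system.
K_v = lim_{s→0} s·G(s) = 48·11·18 / 9360 = 66/65.

66/65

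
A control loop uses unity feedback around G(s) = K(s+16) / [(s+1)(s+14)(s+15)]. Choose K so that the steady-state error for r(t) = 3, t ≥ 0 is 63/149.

80

G(s) has no factors of s in the denominator, so the system is type 0.
K_p = lim_{s→0} G(s) = K·16 / (1·14·15) = (8/105)·K.
e_ss = 3/(1 + K_p) = 63/149 ⇒ 1 + (8/105)·K = 149/21 ⇒ K = 80.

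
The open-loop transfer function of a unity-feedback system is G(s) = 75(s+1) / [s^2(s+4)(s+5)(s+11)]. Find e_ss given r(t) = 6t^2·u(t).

35.2

System type = 2 (two poles at s=0).
K_a = lim_{s→0} s^2·G(s) = 75·1 / (4·5·11) = 15/44.
r(t) = 6t^2 gives R(s) = 12/s^3.
e_ss = 12/K_a = 12/(15/44) = 35.2.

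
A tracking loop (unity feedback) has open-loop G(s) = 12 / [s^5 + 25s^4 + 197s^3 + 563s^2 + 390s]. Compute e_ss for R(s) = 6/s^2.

Factoring s from the denominator leaves a polynomial with constant term 390, so the system is type 1.
K_v = lim_{s→0} s·G(s) = 12 / 390 = 2/65.
e_ss = 6/K_v = 6/(2/65) = 195.

195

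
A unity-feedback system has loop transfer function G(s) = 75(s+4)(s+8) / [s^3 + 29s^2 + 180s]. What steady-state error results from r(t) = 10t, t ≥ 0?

The denominator has no term below 180s — 1 pole at s=0, type 1.
K_v = lim_{s→0} s·G(s) = 75·4·8 / 180 = 40/3.
e_ss = 10/K_v = 10/(40/3) = 0.75.

0.75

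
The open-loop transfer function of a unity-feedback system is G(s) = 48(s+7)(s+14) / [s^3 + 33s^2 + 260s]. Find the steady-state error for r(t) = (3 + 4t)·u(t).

65/294

Lowest-order denominator term is 260s, so the open loop has 1 pole at the origin → type 1 system. Taking each input component in turn:
  • 3: tracked with zero error.
  • 4t: e_ss = 4/K_v with K_v=1176/65 → 65/294.
Total e_ss = 65/294.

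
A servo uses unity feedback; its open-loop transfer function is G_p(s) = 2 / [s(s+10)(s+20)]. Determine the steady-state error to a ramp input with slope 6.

One free integrator in G_p(s): this is a type 1 system.
K_v = lim_{s→0} s·G_p(s) = 2 / (10·20) = 0.01.
e_ss = 6/K_v = 6/0.01 = 600.

600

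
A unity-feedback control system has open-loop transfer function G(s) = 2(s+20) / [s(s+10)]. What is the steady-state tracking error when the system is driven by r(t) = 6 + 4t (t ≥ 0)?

G(s) has one factor of s in the denominator, so the system is type 1. Treating each term separately:
  • 6: tracked with zero error.
  • 4t: e_ss = 4/K_v with K_v=4 → 1.
Total e_ss = 1.

1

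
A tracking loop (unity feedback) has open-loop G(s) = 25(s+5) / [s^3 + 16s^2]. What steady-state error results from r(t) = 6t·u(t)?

0

Lowest-order denominator term is 16s^2, so the open loop has 2 poles at the origin → type 2 system.
K_v = ∞ for a type-2 system; e_ss to a ramp is zero.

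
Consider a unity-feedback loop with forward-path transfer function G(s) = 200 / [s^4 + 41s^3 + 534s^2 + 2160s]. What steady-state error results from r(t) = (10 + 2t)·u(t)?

21.6

Factoring s from the denominator leaves a polynomial with constant term 2160, so the system is type 1. By superposition:
  • 10: tracked with zero error.
  • 2t: e_ss = 2/K_v with K_v=5/54 → 21.6.
Total e_ss = 21.6.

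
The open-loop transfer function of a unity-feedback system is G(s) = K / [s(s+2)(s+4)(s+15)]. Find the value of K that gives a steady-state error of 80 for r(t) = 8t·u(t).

12

One free integrator in G(s): this is a type 1 system.
K_v = lim_{s→0} s·G(s) = K / (2·4·15) = (1/120)·K.
e_ss = 8/K_v = 80 ⇒ K_v = 0.1 ⇒ K = 0.1/(1/120) = 12.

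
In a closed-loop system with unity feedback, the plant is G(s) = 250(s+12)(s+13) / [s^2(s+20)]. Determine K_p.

K_p = lim_{s→0} G(s); with 2 poles at the origin the limit diverges, so K_p = ∞.

infinity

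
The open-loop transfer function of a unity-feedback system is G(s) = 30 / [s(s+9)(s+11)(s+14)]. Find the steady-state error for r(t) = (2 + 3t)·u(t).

138.6

G(s) has one factor of s in the denominator, so the system is type 1. Taking each input component in turn:
  • 2: tracked with zero error.
  • 3t: e_ss = 3/K_v with K_v=5/231 → 138.6.
Total e_ss = 138.6.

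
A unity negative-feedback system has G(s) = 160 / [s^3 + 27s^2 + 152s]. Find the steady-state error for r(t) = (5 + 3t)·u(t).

2.85

The denominator has no term below 152s — 1 pole at s=0, type 1. Treating each term separately:
  • 5: tracked with zero error.
  • 3t: e_ss = 3/K_v with K_v=20/19 → 2.85.
Total e_ss = 2.85.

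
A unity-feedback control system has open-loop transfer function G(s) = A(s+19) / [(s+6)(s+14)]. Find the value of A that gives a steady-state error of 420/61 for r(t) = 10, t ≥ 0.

2

The open loop has no poles at the origin → type 0 system.
K_p = lim_{s→0} G(s) = A·19 / (6·14) = (19/84)·A.
e_ss = 10/(1 + K_p) = 420/61 ⇒ 1 + (19/84)·A = 61/42 ⇒ A = 2.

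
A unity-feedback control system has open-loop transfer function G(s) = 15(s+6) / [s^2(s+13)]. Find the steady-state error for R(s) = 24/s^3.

52/15

Two free integrators in G(s): this is a type 2 system.
K_a = lim_{s→0} s^2·G(s) = 15·6 / (13) = 90/13.
r(t) = 12t^2 gives R(s) = 24/s^3.
e_ss = 24/K_a = 24/(90/13) = 52/15.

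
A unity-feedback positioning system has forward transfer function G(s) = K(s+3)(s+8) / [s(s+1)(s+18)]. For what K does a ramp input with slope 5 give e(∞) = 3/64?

80

One free integrator in G(s): this is a type 1 system.
K_v = lim_{s→0} s·G(s) = K·3·8 / (1·18) = (4/3)·K.
e_ss = 5/K_v = 3/64 ⇒ K_v = 320/3 ⇒ K = (320/3)/(4/3) = 80.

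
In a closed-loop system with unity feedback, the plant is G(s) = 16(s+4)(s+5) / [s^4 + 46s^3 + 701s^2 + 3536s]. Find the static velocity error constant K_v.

The denominator has no term below 3536s — 1 pole at s=0, type 1.
K_v = lim_{s→0} s·G(s) = 16·4·5 / 3536 = 20/221.

20/221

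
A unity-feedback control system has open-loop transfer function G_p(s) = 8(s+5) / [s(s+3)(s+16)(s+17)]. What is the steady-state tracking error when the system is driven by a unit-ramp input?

The open loop has one pole at the origin → type 1 system.
K_v = lim_{s→0} s·G_p(s) = 8·5 / (3·16·17) = 5/102.
e_ss = 1/K_v = 1/(5/102) = 20.4.

20.4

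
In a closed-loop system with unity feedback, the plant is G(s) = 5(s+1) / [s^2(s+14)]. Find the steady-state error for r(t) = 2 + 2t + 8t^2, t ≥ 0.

Two free integrators in G(s): this is a type 2 system. Taking each input component in turn:
  • 2: tracked with zero error.
  • 2t: tracked with zero error.
  • 8t^2: e_ss = 16/K_a with K_a=5/14 → 44.8.
Total e_ss = 44.8.

44.8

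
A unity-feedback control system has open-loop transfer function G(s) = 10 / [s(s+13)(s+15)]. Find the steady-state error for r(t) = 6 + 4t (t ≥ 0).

78

G(s) has one factor of s in the denominator, so the system is type 1. Taking each input component in turn:
  • 6: tracked with zero error.
  • 4t: e_ss = 4/K_v with K_v=2/39 → 78.
Total e_ss = 78.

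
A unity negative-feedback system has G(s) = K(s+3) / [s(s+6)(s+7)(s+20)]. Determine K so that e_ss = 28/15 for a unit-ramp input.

150

G(s) has one factor of s in the denominator, so the system is type 1.
K_v = lim_{s→0} s·G(s) = K·3 / (6·7·20) = (1/280)·K.
e_ss = 1/K_v = 28/15 ⇒ K_v = 15/28 ⇒ K = (15/28)/(1/280) = 150.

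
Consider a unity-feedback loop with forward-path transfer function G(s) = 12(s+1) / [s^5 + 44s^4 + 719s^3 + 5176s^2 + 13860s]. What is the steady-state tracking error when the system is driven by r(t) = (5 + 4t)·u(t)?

Lowest-order denominator term is 13860s, so the open loop has 1 pole at the origin → type 1 system. Treating each term separately:
  • 5: tracked with zero error.
  • 4t: e_ss = 4/K_v with K_v=1/1155 → 4620.
Total e_ss = 4620.

4620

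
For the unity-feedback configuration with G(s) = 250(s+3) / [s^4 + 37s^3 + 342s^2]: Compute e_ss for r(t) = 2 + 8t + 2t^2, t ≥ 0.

1.824

The denominator has no term below 342s^2 — 2 poles at s=0, type 2. Taking each input component in turn:
  • 2: tracked with zero error.
  • 8t: tracked with zero error.
  • 2t^2: e_ss = 4/K_a with K_a=125/57 → 1.824.
Total e_ss = 1.824.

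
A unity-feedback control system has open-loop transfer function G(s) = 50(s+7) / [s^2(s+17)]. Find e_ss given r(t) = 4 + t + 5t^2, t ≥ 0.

17/35

Two free integrators in G(s): this is a type 2 system. Treating each term separately:
  • 4: tracked with zero error.
  • t: tracked with zero error.
  • 5t^2: e_ss = 10/K_a with K_a=350/17 → 17/35.
Total e_ss = 17/35.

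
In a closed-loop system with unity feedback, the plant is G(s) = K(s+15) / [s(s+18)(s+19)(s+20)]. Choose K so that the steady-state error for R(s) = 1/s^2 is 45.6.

10

System type = 1 (one pole at s=0).
K_v = lim_{s→0} s·G(s) = K·15 / (18·19·20) = (1/456)·K.
e_ss = 1/K_v = 45.6 ⇒ K_v = 5/228 ⇒ K = (5/228)/(1/456) = 10.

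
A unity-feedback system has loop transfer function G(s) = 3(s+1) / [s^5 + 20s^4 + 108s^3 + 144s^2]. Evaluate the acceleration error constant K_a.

1/48

Lowest-order denominator term is 144s^2, so the open loop has 2 poles at the origin → type 2 system.
K_a = lim_{s→0} s^2·G(s) = 3·1 / 144 = 1/48.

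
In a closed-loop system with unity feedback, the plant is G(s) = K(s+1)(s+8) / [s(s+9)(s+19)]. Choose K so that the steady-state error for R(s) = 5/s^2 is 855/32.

System type = 1 (one pole at s=0).
K_v = lim_{s→0} s·G(s) = K·1·8 / (9·19) = (8/171)·K.
e_ss = 5/K_v = 855/32 ⇒ K_v = 32/171 ⇒ K = (32/171)/(8/171) = 4.

4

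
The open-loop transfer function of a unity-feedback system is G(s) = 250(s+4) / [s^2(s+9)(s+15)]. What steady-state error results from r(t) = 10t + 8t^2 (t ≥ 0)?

2.16

System type = 2 (two poles at s=0). By superposition:
  • 10t: tracked with zero error.
  • 8t^2: e_ss = 16/K_a with K_a=200/27 → 2.16.
Total e_ss = 2.16.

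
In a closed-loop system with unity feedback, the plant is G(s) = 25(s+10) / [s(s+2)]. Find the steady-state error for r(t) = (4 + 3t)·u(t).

System type = 1 (one pole at s=0). Taking each input component in turn:
  • 4: tracked with zero error.
  • 3t: e_ss = 3/K_v with K_v=125 → 0.024.
Total e_ss = 0.024.

0.024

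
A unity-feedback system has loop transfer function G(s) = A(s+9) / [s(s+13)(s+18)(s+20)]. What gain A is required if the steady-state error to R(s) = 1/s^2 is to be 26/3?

One free integrator in G(s): this is a type 1 system.
K_v = lim_{s→0} s·G(s) = A·9 / (13·18·20) = (1/520)·A.
e_ss = 1/K_v = 26/3 ⇒ K_v = 3/26 ⇒ A = (3/26)/(1/520) = 60.

60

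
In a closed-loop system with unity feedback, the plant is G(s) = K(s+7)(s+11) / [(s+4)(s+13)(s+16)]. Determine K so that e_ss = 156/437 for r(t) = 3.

The open loop has no poles at the origin → type 0 system.
K_p = lim_{s→0} G(s) = K·7·11 / (4·13·16) = (77/832)·K.
e_ss = 3/(1 + K_p) = 156/437 ⇒ 1 + (77/832)·K = 437/52 ⇒ K = 80.

80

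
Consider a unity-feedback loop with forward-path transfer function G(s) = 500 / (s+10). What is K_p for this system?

The open loop has no poles at the origin → type 0 system.
K_p = lim_{s→0} G(s) = 500 / (10) = 50.

50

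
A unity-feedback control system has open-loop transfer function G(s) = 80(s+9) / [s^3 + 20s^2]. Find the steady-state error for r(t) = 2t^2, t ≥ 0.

Factoring s^2 from the denominator leaves a polynomial with constant term 20, so the system is type 2.
K_a = lim_{s→0} s^2·G(s) = 80·9 / 20 = 36.
r(t) = 2t^2 gives R(s) = 4/s^3.
e_ss = 4/K_a = 4/36 = 1/9.

1/9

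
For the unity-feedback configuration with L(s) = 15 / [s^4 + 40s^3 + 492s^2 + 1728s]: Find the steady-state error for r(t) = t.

The denominator has no term below 1728s — 1 pole at s=0, type 1.
K_v = lim_{s→0} s·L(s) = 15 / 1728 = 5/576.
e_ss = 1/K_v = 1/(5/576) = 115.2.

115.2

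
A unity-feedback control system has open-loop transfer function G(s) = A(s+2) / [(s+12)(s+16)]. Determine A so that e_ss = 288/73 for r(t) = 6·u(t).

50

The open loop has no poles at the origin → type 0 system.
K_p = lim_{s→0} G(s) = A·2 / (12·16) = (1/96)·A.
e_ss = 6/(1 + K_p) = 288/73 ⇒ 1 + (1/96)·A = 73/48 ⇒ A = 50.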